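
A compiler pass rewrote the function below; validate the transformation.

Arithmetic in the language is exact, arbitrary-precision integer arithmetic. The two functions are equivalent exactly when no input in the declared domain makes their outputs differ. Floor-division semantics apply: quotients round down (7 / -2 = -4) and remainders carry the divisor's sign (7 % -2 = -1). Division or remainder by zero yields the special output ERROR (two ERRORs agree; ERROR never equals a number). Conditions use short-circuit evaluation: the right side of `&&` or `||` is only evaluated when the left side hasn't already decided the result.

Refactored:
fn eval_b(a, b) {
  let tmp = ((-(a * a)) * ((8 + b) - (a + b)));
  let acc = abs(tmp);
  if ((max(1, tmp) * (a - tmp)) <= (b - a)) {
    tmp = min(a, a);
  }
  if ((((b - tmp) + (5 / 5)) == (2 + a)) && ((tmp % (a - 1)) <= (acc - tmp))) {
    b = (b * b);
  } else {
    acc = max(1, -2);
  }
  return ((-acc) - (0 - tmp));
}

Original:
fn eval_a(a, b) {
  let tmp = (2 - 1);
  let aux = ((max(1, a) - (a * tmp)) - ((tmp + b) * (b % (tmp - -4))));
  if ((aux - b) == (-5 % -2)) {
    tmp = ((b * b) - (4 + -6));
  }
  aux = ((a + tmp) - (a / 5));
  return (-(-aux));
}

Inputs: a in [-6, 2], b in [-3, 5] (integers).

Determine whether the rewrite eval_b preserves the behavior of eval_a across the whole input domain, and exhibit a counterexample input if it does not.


On input a=-6, b=-3, eval_a returns -3 while eval_b returns -505.
verdict: not equivalent; witness: a=-6, b=-3


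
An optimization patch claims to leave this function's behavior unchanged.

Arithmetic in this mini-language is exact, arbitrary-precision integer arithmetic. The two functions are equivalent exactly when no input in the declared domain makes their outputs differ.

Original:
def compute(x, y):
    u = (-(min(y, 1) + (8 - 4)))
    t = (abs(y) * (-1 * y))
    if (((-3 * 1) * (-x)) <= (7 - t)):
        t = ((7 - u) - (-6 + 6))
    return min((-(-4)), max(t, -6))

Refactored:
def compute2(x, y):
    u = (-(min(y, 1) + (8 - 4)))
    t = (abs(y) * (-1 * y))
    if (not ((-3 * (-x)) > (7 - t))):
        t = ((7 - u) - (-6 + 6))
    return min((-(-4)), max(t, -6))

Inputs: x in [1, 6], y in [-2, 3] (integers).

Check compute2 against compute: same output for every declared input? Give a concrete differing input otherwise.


Side by side, the visible changes include: arithmetic usage differs; and comparison usage differs; and boolean connective usage differs; and constant usage differs.
Spot check at x=5, y=-1 — compute: u = -3; t = 1; (((-3 * 1) * (-x)) <= (7 - t)) -> false; return 1. compute2: u = -3; t = 1; (not ((-3 * (-x)) > (7 - t))) -> false; return 1. Both give 1.
Every one of the 36 inputs gives matching results.
verdict: equivalent


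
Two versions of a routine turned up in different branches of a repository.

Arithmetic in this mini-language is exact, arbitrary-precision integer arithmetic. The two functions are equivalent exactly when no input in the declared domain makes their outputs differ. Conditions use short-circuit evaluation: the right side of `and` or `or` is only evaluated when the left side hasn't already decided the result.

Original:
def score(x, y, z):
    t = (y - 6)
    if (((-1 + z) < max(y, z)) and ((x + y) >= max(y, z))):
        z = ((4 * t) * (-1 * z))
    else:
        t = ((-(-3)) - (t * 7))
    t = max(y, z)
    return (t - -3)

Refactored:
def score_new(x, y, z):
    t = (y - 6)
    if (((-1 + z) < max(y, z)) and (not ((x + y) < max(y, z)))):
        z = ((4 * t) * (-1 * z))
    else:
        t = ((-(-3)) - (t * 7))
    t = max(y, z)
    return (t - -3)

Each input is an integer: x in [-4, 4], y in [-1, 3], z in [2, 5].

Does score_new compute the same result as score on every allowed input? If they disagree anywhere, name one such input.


Equivalent — the differences include comparison usage differs, and boolean connective usage differs, yet no declared input distinguishes the two.
Spot check at x=-1, y=3, z=4 — score: t becomes -3; next (((-1 + z) < max(y, z)) and ((x + y) >= max(y, z))) evaluates to false; next t becomes 24; next t becomes 4; next final value 7. score_new: t becomes -3; next (((-1 + z) < max(y, z)) and (not ((x + y) < max(y, z)))) evaluates to false; next t becomes 24; next t becomes 4; next final value 7. Both give 7.
Sweeping the whole domain (180 inputs) finds no disagreement.
verdict: equivalent


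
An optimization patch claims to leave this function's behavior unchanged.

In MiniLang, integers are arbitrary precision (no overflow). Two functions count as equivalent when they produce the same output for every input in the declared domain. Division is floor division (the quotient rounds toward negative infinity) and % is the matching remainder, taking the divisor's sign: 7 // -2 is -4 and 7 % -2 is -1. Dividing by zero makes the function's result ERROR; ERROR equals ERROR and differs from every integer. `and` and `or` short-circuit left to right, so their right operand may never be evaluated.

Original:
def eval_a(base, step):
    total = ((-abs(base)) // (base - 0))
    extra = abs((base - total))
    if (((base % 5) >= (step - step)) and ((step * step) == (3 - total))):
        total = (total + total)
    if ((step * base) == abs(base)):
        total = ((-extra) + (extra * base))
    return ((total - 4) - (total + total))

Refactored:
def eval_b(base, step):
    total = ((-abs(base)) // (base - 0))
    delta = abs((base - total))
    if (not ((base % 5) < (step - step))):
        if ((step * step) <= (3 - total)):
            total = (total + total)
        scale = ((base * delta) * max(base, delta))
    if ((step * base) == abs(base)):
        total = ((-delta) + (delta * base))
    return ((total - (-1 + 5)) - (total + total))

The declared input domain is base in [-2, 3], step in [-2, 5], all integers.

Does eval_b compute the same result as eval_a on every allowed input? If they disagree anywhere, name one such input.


Consider the input base=-2, step=0.
eval_a: total = 1; extra = 3; (((base % 5) >= (step - step)) and ((step * step) == (3 - total))) -> false; ((step * base) == abs(base)) -> false; return -5
eval_b: total = 1; delta = 3; (not ((base % 5) < (step - step))) -> true; ((step * step) <= (3 - total)) -> true; total = 2; scale = -18; ((step * base) == abs(base)) -> false; return -6
-5 against -6: the behavior changed.
verdict: not equivalent; witness: base=-2, step=0


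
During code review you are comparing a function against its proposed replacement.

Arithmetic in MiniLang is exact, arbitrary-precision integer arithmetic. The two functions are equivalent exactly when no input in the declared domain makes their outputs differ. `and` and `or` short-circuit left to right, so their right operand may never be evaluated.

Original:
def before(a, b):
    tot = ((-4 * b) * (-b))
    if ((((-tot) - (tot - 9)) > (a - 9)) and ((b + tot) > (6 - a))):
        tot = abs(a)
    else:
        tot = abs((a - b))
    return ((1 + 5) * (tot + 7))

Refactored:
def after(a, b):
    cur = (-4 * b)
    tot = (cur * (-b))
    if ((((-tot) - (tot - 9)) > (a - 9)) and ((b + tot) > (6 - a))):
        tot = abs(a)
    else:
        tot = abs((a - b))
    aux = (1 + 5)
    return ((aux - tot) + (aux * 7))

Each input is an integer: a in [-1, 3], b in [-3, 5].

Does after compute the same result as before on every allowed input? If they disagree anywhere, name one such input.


Run the pair on a=-1, b=-3.
before: tot becomes 36; next ((((-tot) - (tot - 9)) > (a - 9)) and ((b + tot) > (6 - a))) evaluates to false; next tot becomes 2; next final value 54
after: cur becomes 12; next tot becomes 36; next ((((-tot) - (tot - 9)) > (a - 9)) and ((b + tot) > (6 - a))) evaluates to false; next tot becomes 2; next aux becomes 6; next final value 46
54 and 46 differ, so these are not the same function on this domain.
verdict: not equivalent; witness: a=-1, b=-3


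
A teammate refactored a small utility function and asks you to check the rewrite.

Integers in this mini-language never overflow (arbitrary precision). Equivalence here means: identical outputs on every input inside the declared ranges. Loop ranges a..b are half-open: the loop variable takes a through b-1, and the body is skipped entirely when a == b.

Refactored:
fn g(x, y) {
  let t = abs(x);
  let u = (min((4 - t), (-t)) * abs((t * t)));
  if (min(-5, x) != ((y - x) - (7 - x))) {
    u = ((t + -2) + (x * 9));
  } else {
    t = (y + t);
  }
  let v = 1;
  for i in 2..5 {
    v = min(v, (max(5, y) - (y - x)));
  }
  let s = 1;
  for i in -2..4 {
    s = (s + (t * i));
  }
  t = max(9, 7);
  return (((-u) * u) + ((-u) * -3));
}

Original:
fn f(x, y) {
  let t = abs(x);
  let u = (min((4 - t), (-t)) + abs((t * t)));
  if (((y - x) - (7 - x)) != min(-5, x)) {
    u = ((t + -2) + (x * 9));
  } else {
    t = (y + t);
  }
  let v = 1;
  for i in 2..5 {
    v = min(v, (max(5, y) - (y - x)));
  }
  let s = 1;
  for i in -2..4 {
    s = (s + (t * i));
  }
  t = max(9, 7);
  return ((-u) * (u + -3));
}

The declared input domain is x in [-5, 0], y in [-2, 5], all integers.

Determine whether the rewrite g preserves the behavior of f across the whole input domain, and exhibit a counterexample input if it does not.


The rewrite breaks on x=-5, y=2, where the results are -340 and -16000.
f: t=5, then u=20, then (((y - x) - (7 - x)) != min(-5, x)) is false, then t=7, then v=1, then (i=2), then v=-2, then (i=3), then v=-2, then (i=4), then v=-2, then s=1, then (i=-2), then s=-13, then (i=-1), then s=-20, then (i=0), then s=-20, then (i=1), then s=-13, then (i=2), then s=1, then (i=3), then s=22, then t=9, then returns -340
g: t=5, then u=-125, then (min(-5, x) != ((y - x) - (7 - x))) is false, then t=7, then v=1, then (i=2), then v=-2, then (i=3), then v=-2, then (i=4), then v=-2, then s=1, then (i=-2), then s=-13, then (i=-1), then s=-20, then (i=0), then s=-20, then (i=1), then s=-13, then (i=2), then s=1, then (i=3), then s=22, then t=9, then returns -16000
verdict: not equivalent; witness: x=-5, y=2


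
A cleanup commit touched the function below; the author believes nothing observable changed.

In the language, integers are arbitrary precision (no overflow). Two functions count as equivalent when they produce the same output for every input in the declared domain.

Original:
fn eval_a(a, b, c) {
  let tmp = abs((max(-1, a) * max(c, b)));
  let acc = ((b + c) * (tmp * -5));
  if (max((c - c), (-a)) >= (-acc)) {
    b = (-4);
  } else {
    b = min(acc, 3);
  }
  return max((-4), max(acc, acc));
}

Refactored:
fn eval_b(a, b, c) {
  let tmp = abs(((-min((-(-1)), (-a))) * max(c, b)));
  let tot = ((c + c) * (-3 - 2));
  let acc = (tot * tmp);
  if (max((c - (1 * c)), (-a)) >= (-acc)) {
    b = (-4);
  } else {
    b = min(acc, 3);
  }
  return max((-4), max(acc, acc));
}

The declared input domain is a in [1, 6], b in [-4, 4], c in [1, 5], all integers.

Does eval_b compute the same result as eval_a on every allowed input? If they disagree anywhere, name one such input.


There is a counterexample at a=1, b=-4, c=1: 15 on one side, -4 on the other.
eval_a: tmp = 1; acc = 15; (max((c - c), (-a)) >= (-acc)) -> true; b = -4; return 15
eval_b: tmp = 1; tot = -10; acc = -10; (max((c - (1 * c)), (-a)) >= (-acc)) -> false; b = -10; return -4
verdict: not equivalent; witness: a=1, b=-4, c=1


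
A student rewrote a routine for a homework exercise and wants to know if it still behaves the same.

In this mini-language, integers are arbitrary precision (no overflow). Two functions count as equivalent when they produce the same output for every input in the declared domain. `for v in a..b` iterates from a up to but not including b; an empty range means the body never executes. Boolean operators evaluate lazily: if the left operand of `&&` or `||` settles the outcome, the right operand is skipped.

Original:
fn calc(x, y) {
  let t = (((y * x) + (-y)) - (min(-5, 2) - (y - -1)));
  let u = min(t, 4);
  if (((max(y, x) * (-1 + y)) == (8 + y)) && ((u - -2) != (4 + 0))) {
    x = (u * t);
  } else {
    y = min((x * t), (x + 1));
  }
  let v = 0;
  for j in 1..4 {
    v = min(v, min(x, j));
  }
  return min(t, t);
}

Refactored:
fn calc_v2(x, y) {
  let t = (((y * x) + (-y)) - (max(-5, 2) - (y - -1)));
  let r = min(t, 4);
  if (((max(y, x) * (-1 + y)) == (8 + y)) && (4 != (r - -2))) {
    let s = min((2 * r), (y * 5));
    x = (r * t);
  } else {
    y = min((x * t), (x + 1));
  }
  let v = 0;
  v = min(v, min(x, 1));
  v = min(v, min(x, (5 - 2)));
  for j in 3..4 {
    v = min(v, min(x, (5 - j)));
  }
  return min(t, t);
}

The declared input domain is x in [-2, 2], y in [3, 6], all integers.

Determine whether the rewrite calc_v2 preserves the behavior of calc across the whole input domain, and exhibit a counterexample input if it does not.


These are not equivalent — on x=-2, y=3 the outputs split (0 vs -7).
calc: t = 0; u = 0; (((max(y, x) * (-1 + y)) == (8 + y)) && ((u - -2) != (4 + 0))) -> false; y = -1; v = 0; [j=1]; v = -2; [j=2]; v = -2; [j=3]; v = -2; return 0
calc_v2: t = -7; r = -7; (((max(y, x) * (-1 + y)) == (8 + y)) && (4 != (r - -2))) -> false; y = -1; v = 0; v = -2; v = -2; [j=3]; v = -2; return -7
verdict: not equivalent; witness: x=-2, y=3


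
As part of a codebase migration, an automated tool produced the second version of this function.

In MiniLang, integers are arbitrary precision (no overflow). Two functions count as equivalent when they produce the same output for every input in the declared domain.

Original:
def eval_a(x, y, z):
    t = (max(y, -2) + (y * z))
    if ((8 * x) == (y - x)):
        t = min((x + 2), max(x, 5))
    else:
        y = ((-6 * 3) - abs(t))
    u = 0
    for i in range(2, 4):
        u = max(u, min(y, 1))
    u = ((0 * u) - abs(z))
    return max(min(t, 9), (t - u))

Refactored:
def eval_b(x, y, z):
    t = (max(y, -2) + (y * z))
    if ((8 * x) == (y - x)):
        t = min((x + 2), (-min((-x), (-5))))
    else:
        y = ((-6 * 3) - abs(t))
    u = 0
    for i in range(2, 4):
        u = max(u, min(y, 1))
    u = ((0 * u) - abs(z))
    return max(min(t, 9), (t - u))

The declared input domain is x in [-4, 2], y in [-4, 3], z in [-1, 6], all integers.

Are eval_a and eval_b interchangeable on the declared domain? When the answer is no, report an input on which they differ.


Although min/max/abs usage differs, 448/448 inputs agree.
verdict: equivalent


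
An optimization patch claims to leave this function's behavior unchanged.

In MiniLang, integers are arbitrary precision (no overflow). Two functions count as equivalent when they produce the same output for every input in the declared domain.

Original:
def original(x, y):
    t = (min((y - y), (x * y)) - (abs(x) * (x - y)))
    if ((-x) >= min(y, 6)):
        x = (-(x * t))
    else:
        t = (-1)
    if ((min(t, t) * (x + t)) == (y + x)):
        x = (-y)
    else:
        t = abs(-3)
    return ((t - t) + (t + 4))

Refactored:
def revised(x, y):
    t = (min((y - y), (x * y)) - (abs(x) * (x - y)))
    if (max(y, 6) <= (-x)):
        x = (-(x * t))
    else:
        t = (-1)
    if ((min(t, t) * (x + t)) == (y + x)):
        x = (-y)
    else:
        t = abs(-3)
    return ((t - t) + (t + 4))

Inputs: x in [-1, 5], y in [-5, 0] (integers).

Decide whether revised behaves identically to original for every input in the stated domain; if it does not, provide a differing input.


Evaluate both at x=0, y=0.
original: t := 0 | ((-x) >= min(y, 6)): true | x := 0 | ((min(t, t) * (x + t)) == (y + x)): true | x := 0 | result 4
revised: t := 0 | (max(y, 6) <= (-x)): false | t := -1 | ((min(t, t) * (x + t)) == (y + x)): false | t := 3 | result 7
4 and 7 differ, so these are not the same function on this domain.
verdict: not equivalent; witness: x=0, y=0


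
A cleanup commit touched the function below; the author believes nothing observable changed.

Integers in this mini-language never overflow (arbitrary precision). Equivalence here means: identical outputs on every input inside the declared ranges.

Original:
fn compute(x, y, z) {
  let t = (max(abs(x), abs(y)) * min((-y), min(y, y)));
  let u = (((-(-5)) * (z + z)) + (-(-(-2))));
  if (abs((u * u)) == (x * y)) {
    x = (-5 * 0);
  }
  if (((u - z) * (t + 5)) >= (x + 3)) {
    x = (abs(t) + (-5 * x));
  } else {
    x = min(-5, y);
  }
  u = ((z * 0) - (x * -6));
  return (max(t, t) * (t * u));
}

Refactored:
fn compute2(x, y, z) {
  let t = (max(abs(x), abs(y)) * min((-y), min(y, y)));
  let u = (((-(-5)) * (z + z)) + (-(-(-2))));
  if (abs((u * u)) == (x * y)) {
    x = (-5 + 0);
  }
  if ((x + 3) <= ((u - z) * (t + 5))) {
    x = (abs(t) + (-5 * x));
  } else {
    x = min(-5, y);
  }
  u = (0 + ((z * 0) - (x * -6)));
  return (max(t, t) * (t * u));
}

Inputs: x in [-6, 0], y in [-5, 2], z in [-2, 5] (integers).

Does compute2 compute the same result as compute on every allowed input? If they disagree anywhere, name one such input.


The rewrite breaks on x=-4, y=-1, z=0, where the results are -480 and 2784.
compute: t = -4; u = -2; (abs((u * u)) == (x * y)) -> true; x = 0; (((u - z) * (t + 5)) >= (x + 3)) -> false; x = -5; u = -30; return -480
compute2: t = -4; u = -2; (abs((u * u)) == (x * y)) -> true; x = -5; ((x + 3) <= ((u - z) * (t + 5))) -> true; x = 29; u = 174; return 2784
verdict: not equivalent; witness: x=-4, y=-1, z=0


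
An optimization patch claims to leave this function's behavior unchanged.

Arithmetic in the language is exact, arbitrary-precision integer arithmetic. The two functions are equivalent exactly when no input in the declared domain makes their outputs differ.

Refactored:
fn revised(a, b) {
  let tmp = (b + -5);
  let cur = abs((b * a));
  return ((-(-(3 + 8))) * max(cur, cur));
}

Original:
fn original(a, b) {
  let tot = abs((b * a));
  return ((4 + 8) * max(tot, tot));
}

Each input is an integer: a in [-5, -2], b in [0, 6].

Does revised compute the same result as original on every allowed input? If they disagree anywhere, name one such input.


There is a counterexample at a=-5, b=1: 60 on one side, 55 on the other.
original: tot := 5 | result 60
revised: tmp := -4 | cur := 5 | result 55
verdict: not equivalent; witness: a=-5, b=1


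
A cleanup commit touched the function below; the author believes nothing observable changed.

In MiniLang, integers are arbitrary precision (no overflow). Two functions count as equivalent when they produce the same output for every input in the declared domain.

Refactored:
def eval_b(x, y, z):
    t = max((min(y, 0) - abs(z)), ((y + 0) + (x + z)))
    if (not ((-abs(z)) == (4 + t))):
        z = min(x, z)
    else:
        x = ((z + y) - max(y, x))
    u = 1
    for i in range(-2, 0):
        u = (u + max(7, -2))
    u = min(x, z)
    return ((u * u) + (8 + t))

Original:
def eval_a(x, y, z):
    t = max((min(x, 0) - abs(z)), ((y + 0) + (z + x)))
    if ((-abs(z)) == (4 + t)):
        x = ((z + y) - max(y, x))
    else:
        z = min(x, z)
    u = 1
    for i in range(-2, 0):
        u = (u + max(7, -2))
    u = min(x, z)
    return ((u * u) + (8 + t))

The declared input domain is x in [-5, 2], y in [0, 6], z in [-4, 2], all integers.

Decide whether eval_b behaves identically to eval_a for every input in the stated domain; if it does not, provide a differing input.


x=-5, y=0, z=-4 yields 24 from eval_a but 29 from eval_b.
verdict: not equivalent; witness: x=-5, y=0, z=-4


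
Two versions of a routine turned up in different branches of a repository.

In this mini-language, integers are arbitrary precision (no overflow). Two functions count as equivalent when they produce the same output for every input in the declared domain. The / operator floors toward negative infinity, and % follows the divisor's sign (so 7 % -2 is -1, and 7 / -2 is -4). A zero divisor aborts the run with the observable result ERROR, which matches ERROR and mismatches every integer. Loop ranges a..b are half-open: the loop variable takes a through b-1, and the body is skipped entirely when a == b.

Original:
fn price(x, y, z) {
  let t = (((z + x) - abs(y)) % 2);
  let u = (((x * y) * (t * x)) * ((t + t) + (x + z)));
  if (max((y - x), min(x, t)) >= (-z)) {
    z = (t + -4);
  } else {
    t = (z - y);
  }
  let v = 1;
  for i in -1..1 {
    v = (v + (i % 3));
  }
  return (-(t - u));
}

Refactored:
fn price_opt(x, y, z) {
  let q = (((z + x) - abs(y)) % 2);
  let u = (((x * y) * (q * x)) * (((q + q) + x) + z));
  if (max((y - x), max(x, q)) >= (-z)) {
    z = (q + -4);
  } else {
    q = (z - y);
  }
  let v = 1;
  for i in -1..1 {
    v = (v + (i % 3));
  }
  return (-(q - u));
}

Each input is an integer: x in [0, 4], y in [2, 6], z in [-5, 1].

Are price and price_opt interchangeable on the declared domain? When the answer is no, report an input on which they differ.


Input x=2, y=2, z=-2: 4 from price versus 0 from price_opt.
verdict: not equivalent; witness: x=2, y=2, z=-2


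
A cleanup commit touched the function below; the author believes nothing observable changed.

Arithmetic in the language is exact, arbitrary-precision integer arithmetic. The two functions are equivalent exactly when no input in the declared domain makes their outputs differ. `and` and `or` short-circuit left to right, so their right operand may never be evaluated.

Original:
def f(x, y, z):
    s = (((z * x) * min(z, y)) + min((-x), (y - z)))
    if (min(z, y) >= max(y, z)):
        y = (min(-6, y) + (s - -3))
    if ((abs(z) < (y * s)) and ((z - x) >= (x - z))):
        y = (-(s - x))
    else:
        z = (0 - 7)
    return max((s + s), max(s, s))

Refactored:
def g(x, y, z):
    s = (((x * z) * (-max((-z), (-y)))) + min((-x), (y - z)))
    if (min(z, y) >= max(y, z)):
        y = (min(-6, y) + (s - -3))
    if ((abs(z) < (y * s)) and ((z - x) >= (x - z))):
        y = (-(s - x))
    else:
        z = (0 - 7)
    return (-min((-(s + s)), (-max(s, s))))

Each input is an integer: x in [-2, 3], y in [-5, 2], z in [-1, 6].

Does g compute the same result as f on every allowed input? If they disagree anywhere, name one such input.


The two versions differ — the changes include same computation, different form.
Tracing x=3, y=-3, z=0: f: s := -3 | (min(z, y) >= max(y, z)): false | ((abs(z) < (y * s)) and ((z - x) >= (x - z))): false | z := -7 | result -3 | g: s := -3 | (min(z, y) >= max(y, z)): false | ((abs(z) < (y * s)) and ((z - x) >= (x - z))): false | z := -7 | result -3 — matching result -3.
An exhaustive pass over the 384 declared inputs shows identical outputs.
verdict: equivalent


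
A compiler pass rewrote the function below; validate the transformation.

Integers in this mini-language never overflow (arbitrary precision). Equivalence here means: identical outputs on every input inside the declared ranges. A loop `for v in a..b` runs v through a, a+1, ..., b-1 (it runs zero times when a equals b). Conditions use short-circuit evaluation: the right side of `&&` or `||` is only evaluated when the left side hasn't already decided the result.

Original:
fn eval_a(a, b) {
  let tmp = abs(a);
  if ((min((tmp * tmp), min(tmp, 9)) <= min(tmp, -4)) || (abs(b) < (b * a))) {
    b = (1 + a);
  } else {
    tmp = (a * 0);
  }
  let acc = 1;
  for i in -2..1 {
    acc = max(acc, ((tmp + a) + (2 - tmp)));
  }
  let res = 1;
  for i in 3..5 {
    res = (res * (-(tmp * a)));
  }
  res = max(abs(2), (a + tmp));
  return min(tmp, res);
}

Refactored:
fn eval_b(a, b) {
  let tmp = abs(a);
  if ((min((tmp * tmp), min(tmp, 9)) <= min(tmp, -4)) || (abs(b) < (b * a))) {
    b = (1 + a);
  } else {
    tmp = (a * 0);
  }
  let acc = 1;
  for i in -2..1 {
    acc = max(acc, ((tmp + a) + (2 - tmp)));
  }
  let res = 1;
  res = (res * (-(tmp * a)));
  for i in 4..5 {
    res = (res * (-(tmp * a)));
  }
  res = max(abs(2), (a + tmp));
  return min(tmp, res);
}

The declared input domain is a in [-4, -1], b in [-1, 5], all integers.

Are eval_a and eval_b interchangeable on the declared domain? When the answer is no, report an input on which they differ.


This is a faithful refactor — arithmetic usage differs; also statement counts differ; also loop structure differs, but the computed results match everywhere.
As a probe, take a=-3, b=-1: eval_a runs tmp = 3; ((min((tmp * tmp), min(tmp, 9)) <= min(tmp, -4)) || (abs(b) < (b * a))) -> true; b = -2; acc = 1; [i=-2]; acc = 1; [i=-1]; acc = 1; [i=0]; acc = 1; res = 1; [i=3]; res = 9; [i=4]; res = 81; res = 2; return 2; eval_b runs tmp = 3; ((min((tmp * tmp), min(tmp, 9)) <= min(tmp, -4)) || (abs(b) < (b * a))) -> true; b = -2; acc = 1; [i=-2]; acc = 1; [i=-1]; acc = 1; [i=0]; acc = 1; res = 1; res = 9; [i=4]; res = 81; res = 2; return 2; both end at 2.
An exhaustive pass over the 28 declared inputs shows identical outputs.
verdict: equivalent


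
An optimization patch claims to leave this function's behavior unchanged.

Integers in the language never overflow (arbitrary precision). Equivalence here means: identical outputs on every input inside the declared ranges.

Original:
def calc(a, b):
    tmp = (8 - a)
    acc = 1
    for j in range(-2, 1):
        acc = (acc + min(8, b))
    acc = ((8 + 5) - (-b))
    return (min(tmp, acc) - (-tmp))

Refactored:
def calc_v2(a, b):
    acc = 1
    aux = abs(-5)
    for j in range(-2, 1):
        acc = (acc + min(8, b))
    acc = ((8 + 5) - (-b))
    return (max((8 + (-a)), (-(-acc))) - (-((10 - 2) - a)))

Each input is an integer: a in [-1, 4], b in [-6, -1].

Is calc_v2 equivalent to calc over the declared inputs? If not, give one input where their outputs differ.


Run the pair on a=-1, b=-6.
calc: tmp=9, then acc=1, then (j=-2), then acc=-5, then (j=-1), then acc=-11, then (j=0), then acc=-17, then acc=7, then returns 16
calc_v2: acc=1, then aux=5, then (j=-2), then acc=-5, then (j=-1), then acc=-11, then (j=0), then acc=-17, then acc=7, then returns 18
16 vs 18 — the two versions disagree here.
verdict: not equivalent; witness: a=-1, b=-6


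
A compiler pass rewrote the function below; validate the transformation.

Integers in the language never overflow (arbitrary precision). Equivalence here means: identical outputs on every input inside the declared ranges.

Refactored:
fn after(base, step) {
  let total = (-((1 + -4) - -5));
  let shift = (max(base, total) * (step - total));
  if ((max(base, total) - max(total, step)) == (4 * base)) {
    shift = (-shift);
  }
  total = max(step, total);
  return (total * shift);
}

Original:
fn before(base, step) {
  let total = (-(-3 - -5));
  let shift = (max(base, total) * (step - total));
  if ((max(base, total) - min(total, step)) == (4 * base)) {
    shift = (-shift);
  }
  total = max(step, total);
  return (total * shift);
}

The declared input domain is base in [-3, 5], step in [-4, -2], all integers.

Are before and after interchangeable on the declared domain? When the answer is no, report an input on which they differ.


Run the pair on base=1, step=-3.
before: total = -2; shift = -1; ((max(base, total) - min(total, step)) == (4 * base)) -> true; shift = 1; total = -2; return -2
after: total = -2; shift = -1; ((max(base, total) - max(total, step)) == (4 * base)) -> false; total = -2; return 2
-2 vs 2 — the two versions disagree here.
verdict: not equivalent; witness: base=1, step=-3


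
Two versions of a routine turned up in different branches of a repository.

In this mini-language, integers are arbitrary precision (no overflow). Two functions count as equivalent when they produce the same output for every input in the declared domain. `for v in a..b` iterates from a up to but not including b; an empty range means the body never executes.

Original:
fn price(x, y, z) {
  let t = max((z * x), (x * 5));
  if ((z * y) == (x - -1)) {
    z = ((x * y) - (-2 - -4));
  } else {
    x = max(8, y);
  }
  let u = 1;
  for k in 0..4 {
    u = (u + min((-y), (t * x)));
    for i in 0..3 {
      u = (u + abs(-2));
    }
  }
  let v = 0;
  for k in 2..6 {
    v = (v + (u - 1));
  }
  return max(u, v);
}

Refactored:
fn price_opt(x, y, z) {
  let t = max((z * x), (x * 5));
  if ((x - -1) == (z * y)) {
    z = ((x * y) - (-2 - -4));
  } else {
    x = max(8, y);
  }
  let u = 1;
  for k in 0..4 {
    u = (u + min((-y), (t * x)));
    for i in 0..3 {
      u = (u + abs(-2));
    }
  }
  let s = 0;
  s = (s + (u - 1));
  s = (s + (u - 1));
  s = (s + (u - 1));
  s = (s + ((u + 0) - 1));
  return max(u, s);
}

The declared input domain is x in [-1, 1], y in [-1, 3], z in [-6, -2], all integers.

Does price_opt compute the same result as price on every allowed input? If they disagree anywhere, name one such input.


This is a faithful refactor — arithmetic usage differs; also loop structure differs; also statement counts differ; also local variable names differ; also constant usage differs, but the computed results match everywhere.
Spot check at x=-1, y=0, z=-5 — price: t := 5 | ((z * y) == (x - -1)): true | z := -2 | u := 1 | iter k=0: | u := -4 | iter i=0: | u := -2 | iter i=1: | u := 0 | iter i=2: | u := 2 | iter k=1: | u := -3 | iter i=0: | u := -1 | iter i=1: | u := 1 | iter i=2: | u := 3 | iter k=2: | u := -2 | iter i=0: | u := 0 | iter i=1: | u := 2 | iter i=2: | u := 4 | iter k=3: | u := -1 | iter i=0: | u := 1 | iter i=1: | u := 3 | iter i=2: | u := 5 | v := 0 | iter k=2: | v := 4 | iter k=3: | v := 8 | iter k=4: | v := 12 | iter k=5: | v := 16 | result 16. price_opt: t := 5 | ((x - -1) == (z * y)): true | z := -2 | u := 1 | iter k=0: | u := -4 | iter i=0: | u := -2 | iter i=1: | u := 0 | iter i=2: | u := 2 | iter k=1: | u := -3 | iter i=0: | u := -1 | iter i=1: | u := 1 | iter i=2: | u := 3 | iter k=2: | u := -2 | iter i=0: | u := 0 | iter i=1: | u := 2 | iter i=2: | u := 4 | iter k=3: | u := -1 | iter i=0: | u := 1 | iter i=1: | u := 3 | iter i=2: | u := 5 | s := 0 | s := 4 | s := 8 | s := 12 | s := 16 | result 16. Both give 16.
Every one of the 75 inputs gives matching results.
verdict: equivalent


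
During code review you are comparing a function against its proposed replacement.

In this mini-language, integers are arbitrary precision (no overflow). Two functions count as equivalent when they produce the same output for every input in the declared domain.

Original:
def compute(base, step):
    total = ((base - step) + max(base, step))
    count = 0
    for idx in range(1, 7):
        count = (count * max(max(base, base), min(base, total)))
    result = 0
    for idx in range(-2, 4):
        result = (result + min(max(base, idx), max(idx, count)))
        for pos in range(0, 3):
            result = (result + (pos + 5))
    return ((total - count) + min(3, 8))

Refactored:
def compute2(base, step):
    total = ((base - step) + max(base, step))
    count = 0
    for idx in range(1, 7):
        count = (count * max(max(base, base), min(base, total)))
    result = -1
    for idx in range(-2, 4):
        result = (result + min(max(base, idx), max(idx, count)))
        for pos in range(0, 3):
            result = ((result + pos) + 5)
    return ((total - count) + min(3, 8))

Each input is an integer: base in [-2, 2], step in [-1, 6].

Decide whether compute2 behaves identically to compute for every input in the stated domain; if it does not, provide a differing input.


The suspicious edit (`0` became `-1`) never changes the result for any input inside the declared domain.
Tracing base=1, step=5: compute: total := 1 | count := 0 | iter idx=1: | count := 0 | iter idx=2: | count := 0 | iter idx=3: | count := 0 | iter idx=4: | count := 0 | iter idx=5: | count := 0 | iter idx=6: | count := 0 | result := 0 | iter idx=-2: | result := 0 | iter pos=0: | result := 5 | iter pos=1: | result := 11 | iter pos=2: | result := 18 | iter idx=-1: | result := 18 | iter pos=0: | result := 23 | iter pos=1: | result := 29 | iter pos=2: | result := 36 | iter idx=0: | result := 36 | iter pos=0: | result := 41 | iter pos=1: | result := 47 | iter pos=2: | result := 54 | iter idx=1: | result := 55 | iter pos=0: | result := 60 | iter pos=1: | result := 66 | iter pos=2: | result := 73 | iter idx=2: | result := 75 | iter pos=0: | result := 80 | iter pos=1: | result := 86 | iter pos=2: | result := 93 | iter idx=3: | result := 96 | iter pos=0: | result := 101 | iter pos=1: | result := 107 | iter pos=2: | result := 114 | result 4 | compute2: total := 1 | count := 0 | iter idx=1: | count := 0 | iter idx=2: | count := 0 | iter idx=3: | count := 0 | iter idx=4: | count := 0 | iter idx=5: | count := 0 | iter idx=6: | count := 0 | result := -1 | iter idx=-2: | result := -1 | iter pos=0: | result := 4 | iter pos=1: | result := 10 | iter pos=2: | result := 17 | iter idx=-1: | result := 17 | iter pos=0: | result := 22 | iter pos=1: | result := 28 | iter pos=2: | result := 35 | iter idx=0: | result := 35 | iter pos=0: | result := 40 | iter pos=1: | result := 46 | iter pos=2: | result := 53 | iter idx=1: | result := 54 | iter pos=0: | result := 59 | iter pos=1: | result := 65 | iter pos=2: | result := 72 | iter idx=2: | result := 74 | iter pos=0: | result := 79 | iter pos=1: | result := 85 | iter pos=2: | result := 92 | iter idx=3: | result := 95 | iter pos=0: | result := 100 | iter pos=1: | result := 106 | iter pos=2: | result := 113 | result 4 — matching result 4.
An exhaustive pass over the 40 declared inputs shows identical outputs.
verdict: equivalent


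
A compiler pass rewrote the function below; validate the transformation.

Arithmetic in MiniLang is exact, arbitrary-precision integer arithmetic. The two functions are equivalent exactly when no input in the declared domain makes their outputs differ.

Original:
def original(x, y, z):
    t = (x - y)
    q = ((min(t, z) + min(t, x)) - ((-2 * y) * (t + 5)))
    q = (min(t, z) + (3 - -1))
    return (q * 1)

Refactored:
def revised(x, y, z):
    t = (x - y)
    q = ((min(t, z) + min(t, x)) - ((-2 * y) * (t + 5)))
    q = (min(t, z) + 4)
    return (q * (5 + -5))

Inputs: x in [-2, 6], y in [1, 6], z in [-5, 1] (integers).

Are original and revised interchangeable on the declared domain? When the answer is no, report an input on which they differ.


At x=-2, y=1, z=-5: original gives -1, revised gives 0.
verdict: not equivalent; witness: x=-2, y=1, z=-5


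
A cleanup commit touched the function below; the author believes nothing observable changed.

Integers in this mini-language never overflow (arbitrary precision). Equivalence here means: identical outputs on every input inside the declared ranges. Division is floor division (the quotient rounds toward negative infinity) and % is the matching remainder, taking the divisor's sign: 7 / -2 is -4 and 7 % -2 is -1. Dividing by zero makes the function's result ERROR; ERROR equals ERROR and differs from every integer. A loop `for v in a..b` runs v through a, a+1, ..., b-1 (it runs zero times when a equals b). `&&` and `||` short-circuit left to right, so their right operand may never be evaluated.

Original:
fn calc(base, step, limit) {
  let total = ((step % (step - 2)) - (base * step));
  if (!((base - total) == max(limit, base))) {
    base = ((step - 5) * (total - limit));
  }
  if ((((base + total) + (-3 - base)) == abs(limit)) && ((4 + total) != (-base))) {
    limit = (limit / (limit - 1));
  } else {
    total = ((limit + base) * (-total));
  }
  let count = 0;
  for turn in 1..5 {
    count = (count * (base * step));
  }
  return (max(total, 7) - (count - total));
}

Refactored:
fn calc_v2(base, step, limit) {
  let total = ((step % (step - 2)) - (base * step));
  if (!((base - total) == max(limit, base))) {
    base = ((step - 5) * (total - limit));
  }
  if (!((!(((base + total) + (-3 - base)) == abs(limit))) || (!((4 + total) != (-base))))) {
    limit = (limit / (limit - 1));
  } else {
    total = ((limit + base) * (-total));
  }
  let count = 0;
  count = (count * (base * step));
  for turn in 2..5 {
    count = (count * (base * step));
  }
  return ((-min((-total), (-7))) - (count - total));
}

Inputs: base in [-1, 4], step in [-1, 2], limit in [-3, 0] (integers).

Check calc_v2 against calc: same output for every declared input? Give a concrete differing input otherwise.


Behavior is preserved: although boolean connective usage differs; also loop structure differs; also min/max/abs usage differs; also statement counts differ; also arithmetic usage differs, the outputs never diverge.
As a probe, take base=-1, step=-1, limit=-3: calc runs total = -2; (!((base - total) == max(limit, base))) -> true; base = -6; ((((base + total) + (-3 - base)) == abs(limit)) && ((4 + total) != (-base))) -> false; total = -18; count = 0; [turn=1]; count = 0; [turn=2]; count = 0; [turn=3]; count = 0; [turn=4]; count = 0; return -11; calc_v2 runs total = -2; (!((base - total) == max(limit, base))) -> true; base = -6; (!((!(((base + total) + (-3 - base)) == abs(limit))) || (!((4 + total) != (-base))))) -> false; total = -18; count = 0; count = 0; [turn=2]; count = 0; [turn=3]; count = 0; [turn=4]; count = 0; return -11; both end at -11.
Across all 96 domain points the two functions coincide.
verdict: equivalent


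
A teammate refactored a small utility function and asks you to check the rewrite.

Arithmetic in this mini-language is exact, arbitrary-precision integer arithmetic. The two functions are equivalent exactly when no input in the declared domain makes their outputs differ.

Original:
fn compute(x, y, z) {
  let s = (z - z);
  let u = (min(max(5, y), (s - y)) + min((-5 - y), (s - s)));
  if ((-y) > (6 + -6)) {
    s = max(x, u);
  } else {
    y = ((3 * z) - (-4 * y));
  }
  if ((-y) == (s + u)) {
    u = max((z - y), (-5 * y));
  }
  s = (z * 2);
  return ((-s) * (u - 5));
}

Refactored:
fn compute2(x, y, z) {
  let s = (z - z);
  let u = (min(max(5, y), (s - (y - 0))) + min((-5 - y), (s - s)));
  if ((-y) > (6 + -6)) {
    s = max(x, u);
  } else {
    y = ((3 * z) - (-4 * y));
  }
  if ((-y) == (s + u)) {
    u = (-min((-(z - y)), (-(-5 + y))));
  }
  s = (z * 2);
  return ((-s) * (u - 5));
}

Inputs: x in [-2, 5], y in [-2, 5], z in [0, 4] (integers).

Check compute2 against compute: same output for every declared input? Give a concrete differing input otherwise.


Try x=-2, y=1, z=1.
compute: s := 0 | u := -7 | ((-y) > (6 + -6)): false | y := 7 | ((-y) == (s + u)): true | u := -6 | s := 2 | result 22
compute2: s := 0 | u := -7 | ((-y) > (6 + -6)): false | y := 7 | ((-y) == (s + u)): true | u := 2 | s := 2 | result 6
22 and 6 differ, so these are not the same function on this domain.
verdict: not equivalent; witness: x=-2, y=1, z=1


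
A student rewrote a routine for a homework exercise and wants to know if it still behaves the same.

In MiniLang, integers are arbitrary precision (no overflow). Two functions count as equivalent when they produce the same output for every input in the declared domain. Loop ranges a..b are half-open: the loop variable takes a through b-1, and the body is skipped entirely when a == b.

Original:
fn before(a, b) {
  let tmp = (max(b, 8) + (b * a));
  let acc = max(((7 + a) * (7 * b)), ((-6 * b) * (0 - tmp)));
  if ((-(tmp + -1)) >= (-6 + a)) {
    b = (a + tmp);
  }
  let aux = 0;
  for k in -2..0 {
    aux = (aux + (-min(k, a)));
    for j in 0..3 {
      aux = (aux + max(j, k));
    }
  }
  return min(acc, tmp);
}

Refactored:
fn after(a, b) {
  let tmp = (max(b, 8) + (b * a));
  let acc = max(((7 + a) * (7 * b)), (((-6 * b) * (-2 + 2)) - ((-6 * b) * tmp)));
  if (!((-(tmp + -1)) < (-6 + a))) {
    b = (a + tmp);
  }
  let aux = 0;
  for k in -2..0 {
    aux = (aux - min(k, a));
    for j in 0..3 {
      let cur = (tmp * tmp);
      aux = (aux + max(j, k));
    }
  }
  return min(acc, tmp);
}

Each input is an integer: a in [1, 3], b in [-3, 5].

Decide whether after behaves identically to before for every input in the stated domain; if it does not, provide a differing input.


Side by side, the visible changes include: arithmetic usage differs; boolean connective usage differs; local variable names differ; comparison usage differs; constant usage differs; statement counts differ.
As a probe, take a=1, b=-1: before runs tmp=7, then acc=-42, then ((-(tmp + -1)) >= (-6 + a)) is false, then aux=0, then (k=-2), then aux=2, then (j=0), then aux=2, then (j=1), then aux=3, then (j=2), then aux=5, then (k=-1), then aux=6, then (j=0), then aux=6, then (j=1), then aux=7, then (j=2), then aux=9, then returns -42; after runs tmp=7, then acc=-42, then (!((-(tmp + -1)) < (-6 + a))) is false, then aux=0, then (k=-2), then aux=2, then (j=0), then cur=49, then aux=2, then (j=1), then cur=49, then aux=3, then (j=2), then cur=49, then aux=5, then (k=-1), then aux=6, then (j=0), then cur=49, then aux=6, then (j=1), then cur=49, then aux=7, then (j=2), then cur=49, then aux=9, then returns -42; both end at -42.
Checked all 27 inputs in the declared domain: the outputs agree on every one.
verdict: equivalent
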